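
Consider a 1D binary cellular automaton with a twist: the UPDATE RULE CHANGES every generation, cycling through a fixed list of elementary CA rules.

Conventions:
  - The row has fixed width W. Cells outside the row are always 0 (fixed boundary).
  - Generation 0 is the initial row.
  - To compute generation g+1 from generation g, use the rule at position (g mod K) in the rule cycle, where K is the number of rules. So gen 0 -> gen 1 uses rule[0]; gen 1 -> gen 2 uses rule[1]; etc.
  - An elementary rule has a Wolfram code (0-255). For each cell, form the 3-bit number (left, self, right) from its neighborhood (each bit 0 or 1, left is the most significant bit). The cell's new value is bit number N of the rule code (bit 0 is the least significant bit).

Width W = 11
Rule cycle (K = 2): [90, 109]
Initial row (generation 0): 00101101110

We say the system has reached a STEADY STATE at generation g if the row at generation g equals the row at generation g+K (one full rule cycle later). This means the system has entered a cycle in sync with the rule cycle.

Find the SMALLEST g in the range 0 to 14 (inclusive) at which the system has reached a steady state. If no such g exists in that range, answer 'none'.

Answer: 4

Derivation:
Gen 0: 00101101110
Gen 1 (rule 90): 01001101011
Gen 2 (rule 109): 01001111111
Gen 3 (rule 90): 10111000001
Gen 4 (rule 109): 11101011101
Gen 5 (rule 90): 10100010100
Gen 6 (rule 109): 11101011101
Gen 7 (rule 90): 10100010100
Gen 8 (rule 109): 11101011101
Gen 9 (rule 90): 10100010100
Gen 10 (rule 109): 11101011101
Gen 11 (rule 90): 10100010100
Gen 12 (rule 109): 11101011101
Gen 13 (rule 90): 10100010100
Gen 14 (rule 109): 11101011101
Gen 15 (rule 90): 10100010100
Gen 16 (rule 109): 11101011101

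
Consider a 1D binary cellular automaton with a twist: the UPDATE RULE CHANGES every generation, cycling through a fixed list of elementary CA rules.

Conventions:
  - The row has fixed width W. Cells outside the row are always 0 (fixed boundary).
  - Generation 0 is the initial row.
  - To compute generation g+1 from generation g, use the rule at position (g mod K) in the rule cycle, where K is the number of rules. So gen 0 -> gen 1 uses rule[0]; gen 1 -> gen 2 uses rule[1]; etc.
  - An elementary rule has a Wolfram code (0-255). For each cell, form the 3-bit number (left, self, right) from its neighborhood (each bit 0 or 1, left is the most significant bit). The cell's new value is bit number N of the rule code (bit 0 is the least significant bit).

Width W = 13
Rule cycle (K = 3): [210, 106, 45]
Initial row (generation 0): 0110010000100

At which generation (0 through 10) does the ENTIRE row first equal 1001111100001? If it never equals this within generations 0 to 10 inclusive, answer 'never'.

Answer: 9

Derivation:
Gen 0: 0110010000100
Gen 1 (rule 210): 1011101001010
Gen 2 (rule 106): 0110110010100
Gen 3 (rule 45): 0101100011101
Gen 4 (rule 210): 1000110101100
Gen 5 (rule 106): 0001111011100
Gen 6 (rule 45): 1101000110001
Gen 7 (rule 210): 0100101011010
Gen 8 (rule 106): 1001010111100
Gen 9 (rule 45): 1001111100001
Gen 10 (rule 210): 0110111110010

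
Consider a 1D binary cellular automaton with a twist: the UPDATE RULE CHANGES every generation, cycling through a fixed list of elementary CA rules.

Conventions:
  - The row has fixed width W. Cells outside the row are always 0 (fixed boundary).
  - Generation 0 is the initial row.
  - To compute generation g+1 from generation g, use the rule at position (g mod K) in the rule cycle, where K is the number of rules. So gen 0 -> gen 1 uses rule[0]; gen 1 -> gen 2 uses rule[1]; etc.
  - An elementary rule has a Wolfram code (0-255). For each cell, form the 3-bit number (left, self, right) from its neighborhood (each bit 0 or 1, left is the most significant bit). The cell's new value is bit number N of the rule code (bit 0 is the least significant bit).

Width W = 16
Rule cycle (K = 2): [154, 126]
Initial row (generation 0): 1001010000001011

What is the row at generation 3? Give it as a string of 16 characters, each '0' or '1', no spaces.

Answer: 1110011011111110

Derivation:
Gen 0: 1001010000001011
Gen 1 (rule 154): 0110001000010010
Gen 2 (rule 126): 1111011100111111
Gen 3 (rule 154): 1110011011111110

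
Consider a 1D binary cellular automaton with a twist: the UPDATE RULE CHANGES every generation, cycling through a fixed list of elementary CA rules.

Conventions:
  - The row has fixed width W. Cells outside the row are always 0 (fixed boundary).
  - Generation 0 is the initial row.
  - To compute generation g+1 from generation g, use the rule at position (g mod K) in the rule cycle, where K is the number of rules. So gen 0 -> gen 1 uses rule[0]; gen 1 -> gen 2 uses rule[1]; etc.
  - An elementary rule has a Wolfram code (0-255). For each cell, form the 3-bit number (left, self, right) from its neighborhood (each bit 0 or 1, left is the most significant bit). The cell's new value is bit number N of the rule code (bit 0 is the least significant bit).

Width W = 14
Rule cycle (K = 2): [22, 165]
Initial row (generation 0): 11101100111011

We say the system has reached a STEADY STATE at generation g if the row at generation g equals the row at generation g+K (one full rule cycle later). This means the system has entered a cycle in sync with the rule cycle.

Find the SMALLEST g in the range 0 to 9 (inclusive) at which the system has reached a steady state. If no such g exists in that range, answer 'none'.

Gen 0: 11101100111011
Gen 1 (rule 22): 00000011000000
Gen 2 (rule 165): 11111000011111
Gen 3 (rule 22): 00000100100000
Gen 4 (rule 165): 11110100101111
Gen 5 (rule 22): 00000111100000
Gen 6 (rule 165): 11110011001111
Gen 7 (rule 22): 00001100110000
Gen 8 (rule 165): 11100000000111
Gen 9 (rule 22): 00010000001000
Gen 10 (rule 165): 11010111101011
Gen 11 (rule 22): 00010000001000

Answer: 9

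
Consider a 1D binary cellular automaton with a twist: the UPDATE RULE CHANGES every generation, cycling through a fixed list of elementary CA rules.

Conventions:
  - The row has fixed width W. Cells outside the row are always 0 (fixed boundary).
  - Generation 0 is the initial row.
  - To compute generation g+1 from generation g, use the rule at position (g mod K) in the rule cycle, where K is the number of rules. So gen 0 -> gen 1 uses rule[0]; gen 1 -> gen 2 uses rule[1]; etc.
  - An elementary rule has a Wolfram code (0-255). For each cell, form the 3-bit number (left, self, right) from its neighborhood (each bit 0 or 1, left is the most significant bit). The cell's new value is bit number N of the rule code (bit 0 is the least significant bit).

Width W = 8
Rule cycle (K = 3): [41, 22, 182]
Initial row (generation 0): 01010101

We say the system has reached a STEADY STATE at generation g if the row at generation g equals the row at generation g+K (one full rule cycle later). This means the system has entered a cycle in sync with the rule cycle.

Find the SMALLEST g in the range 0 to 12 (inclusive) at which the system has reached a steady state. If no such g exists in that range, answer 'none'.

Answer: none

Derivation:
Gen 0: 01010101
Gen 1 (rule 41): 00101010
Gen 2 (rule 22): 01101011
Gen 3 (rule 182): 10011100
Gen 4 (rule 41): 00010001
Gen 5 (rule 22): 00111011
Gen 6 (rule 182): 01010100
Gen 7 (rule 41): 00101001
Gen 8 (rule 22): 01101111
Gen 9 (rule 182): 10010110
Gen 10 (rule 41): 00001100
Gen 11 (rule 22): 00010010
Gen 12 (rule 182): 00111111
Gen 13 (rule 41): 10100000
Gen 14 (rule 22): 10110000
Gen 15 (rule 182): 11001000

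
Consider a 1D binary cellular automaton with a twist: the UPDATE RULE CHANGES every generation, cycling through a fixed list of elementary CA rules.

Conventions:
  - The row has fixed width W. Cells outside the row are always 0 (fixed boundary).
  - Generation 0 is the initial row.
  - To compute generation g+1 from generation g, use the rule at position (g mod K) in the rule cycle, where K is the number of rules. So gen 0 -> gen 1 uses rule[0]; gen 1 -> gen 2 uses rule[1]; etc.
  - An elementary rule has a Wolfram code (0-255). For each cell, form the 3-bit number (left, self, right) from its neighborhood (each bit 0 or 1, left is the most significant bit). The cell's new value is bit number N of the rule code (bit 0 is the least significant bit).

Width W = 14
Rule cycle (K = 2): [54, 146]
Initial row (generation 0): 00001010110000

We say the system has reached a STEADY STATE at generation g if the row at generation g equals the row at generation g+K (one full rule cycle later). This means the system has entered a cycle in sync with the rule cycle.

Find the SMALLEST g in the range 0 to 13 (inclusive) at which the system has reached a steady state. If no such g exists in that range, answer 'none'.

Answer: 9

Derivation:
Gen 0: 00001010110000
Gen 1 (rule 54): 00011111001000
Gen 2 (rule 146): 00101110110100
Gen 3 (rule 54): 01110001001110
Gen 4 (rule 146): 10101010110101
Gen 5 (rule 54): 11111111001111
Gen 6 (rule 146): 01111110110110
Gen 7 (rule 54): 10000001001001
Gen 8 (rule 146): 01000010110110
Gen 9 (rule 54): 11100111001001
Gen 10 (rule 146): 01011010110110
Gen 11 (rule 54): 11100111001001
Gen 12 (rule 146): 01011010110110
Gen 13 (rule 54): 11100111001001
Gen 14 (rule 146): 01011010110110
Gen 15 (rule 54): 11100111001001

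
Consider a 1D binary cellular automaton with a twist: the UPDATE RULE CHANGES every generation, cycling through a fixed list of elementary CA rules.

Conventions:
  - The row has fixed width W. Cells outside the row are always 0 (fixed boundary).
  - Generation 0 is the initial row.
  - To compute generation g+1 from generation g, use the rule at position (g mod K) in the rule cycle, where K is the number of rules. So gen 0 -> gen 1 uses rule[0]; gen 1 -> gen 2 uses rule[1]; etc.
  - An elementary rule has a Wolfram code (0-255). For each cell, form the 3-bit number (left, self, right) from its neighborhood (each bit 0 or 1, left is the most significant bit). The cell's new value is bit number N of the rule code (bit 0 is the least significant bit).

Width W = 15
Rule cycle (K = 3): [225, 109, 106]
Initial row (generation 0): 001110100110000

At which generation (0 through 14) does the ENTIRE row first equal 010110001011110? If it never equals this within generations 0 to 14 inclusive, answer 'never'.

Answer: never

Derivation:
Gen 0: 001110100110000
Gen 1 (rule 225): 100111000010111
Gen 2 (rule 109): 100101011011101
Gen 3 (rule 106): 001010111110110
Gen 4 (rule 225): 100101011111010
Gen 5 (rule 109): 100111110001110
Gen 6 (rule 106): 001100010011010
Gen 7 (rule 225): 100101000001100
Gen 8 (rule 109): 100111011101101
Gen 9 (rule 106): 001101110111110
Gen 10 (rule 225): 100110111011110
Gen 11 (rule 109): 100111101110010
Gen 12 (rule 106): 001100111010100
Gen 13 (rule 225): 100100011101001
Gen 14 (rule 109): 100101010111001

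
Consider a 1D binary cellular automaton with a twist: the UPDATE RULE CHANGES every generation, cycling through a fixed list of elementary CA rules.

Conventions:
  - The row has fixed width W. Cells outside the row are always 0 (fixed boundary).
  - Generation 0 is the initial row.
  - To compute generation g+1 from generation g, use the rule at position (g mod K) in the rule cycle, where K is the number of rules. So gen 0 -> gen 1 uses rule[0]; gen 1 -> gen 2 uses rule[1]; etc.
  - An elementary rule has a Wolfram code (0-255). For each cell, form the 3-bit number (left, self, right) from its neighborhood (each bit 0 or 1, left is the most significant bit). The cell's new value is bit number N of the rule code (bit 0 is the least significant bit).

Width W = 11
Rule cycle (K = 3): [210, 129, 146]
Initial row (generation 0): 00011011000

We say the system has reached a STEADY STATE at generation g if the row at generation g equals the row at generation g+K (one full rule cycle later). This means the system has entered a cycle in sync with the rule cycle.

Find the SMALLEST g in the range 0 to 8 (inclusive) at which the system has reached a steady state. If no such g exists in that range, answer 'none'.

Answer: none

Derivation:
Gen 0: 00011011000
Gen 1 (rule 210): 00101001100
Gen 2 (rule 129): 10000000001
Gen 3 (rule 146): 01000000010
Gen 4 (rule 210): 10100000101
Gen 5 (rule 129): 00001110000
Gen 6 (rule 146): 00010101000
Gen 7 (rule 210): 00100000100
Gen 8 (rule 129): 10001110001
Gen 9 (rule 146): 01010101010
Gen 10 (rule 210): 10000000001
Gen 11 (rule 129): 00111111100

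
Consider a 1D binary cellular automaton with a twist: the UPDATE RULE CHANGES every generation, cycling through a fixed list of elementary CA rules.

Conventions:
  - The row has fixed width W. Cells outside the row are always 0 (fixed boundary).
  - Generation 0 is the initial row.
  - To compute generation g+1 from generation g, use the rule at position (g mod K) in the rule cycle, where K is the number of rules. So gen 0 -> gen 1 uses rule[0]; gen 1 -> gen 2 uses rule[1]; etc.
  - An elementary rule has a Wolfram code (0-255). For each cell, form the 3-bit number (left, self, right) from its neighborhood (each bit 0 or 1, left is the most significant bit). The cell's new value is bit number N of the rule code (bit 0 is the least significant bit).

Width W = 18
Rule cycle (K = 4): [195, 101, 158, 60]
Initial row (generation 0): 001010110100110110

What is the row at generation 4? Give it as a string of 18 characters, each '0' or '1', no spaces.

Gen 0: 001010110100110110
Gen 1 (rule 195): 110000010001010010
Gen 2 (rule 101): 010111010101110010
Gen 3 (rule 158): 110110010101101111
Gen 4 (rule 60): 101101011111011000

Answer: 101101011111011000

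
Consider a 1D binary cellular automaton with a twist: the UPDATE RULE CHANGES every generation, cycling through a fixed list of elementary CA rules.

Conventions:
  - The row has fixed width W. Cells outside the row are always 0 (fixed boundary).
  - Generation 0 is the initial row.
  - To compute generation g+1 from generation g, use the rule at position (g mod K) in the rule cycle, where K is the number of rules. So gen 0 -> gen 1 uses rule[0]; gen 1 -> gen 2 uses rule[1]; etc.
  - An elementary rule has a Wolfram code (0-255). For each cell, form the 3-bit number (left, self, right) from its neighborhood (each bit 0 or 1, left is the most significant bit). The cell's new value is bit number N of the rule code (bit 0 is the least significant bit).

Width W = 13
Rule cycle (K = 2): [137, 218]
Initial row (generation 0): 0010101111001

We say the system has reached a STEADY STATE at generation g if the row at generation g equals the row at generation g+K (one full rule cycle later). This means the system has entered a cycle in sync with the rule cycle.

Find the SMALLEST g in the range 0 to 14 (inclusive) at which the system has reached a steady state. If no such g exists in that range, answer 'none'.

Gen 0: 0010101111001
Gen 1 (rule 137): 1000001110000
Gen 2 (rule 218): 0100011111000
Gen 3 (rule 137): 0001011110011
Gen 4 (rule 218): 0010011111111
Gen 5 (rule 137): 1000011111110
Gen 6 (rule 218): 0100111111111
Gen 7 (rule 137): 0000111111110
Gen 8 (rule 218): 0001111111111
Gen 9 (rule 137): 1101111111110
Gen 10 (rule 218): 1101111111111
Gen 11 (rule 137): 1001111111110
Gen 12 (rule 218): 0111111111111
Gen 13 (rule 137): 0111111111110
Gen 14 (rule 218): 1111111111111
Gen 15 (rule 137): 1111111111110
Gen 16 (rule 218): 1111111111111

Answer: 14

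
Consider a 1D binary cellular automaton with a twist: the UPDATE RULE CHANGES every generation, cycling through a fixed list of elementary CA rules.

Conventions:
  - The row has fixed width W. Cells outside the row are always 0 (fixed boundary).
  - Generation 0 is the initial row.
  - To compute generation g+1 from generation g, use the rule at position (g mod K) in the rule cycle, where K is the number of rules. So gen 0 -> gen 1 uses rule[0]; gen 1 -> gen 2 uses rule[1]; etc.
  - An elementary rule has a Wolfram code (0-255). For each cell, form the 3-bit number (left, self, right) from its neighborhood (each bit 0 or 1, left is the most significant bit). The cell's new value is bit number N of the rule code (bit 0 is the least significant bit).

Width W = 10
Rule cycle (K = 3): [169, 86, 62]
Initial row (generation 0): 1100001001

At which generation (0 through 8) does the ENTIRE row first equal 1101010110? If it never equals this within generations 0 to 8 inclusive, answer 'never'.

Answer: never

Derivation:
Gen 0: 1100001001
Gen 1 (rule 169): 1001100000
Gen 2 (rule 86): 1110110000
Gen 3 (rule 62): 1001101000
Gen 4 (rule 169): 0001010011
Gen 5 (rule 86): 0011011101
Gen 6 (rule 62): 0110110011
Gen 7 (rule 169): 0101100010
Gen 8 (rule 86): 1100110111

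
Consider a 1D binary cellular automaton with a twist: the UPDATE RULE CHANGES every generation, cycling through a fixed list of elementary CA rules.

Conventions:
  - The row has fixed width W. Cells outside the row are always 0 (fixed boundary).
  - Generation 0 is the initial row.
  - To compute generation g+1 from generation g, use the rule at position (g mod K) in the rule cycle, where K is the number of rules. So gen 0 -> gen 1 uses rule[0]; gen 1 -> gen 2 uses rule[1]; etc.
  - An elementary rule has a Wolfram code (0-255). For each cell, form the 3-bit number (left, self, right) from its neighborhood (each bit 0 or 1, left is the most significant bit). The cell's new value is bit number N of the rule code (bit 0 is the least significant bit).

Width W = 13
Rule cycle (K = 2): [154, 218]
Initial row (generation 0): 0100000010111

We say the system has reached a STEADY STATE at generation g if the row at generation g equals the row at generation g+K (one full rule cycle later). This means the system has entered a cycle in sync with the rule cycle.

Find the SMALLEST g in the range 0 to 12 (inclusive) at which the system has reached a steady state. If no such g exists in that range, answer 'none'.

Gen 0: 0100000010111
Gen 1 (rule 154): 1010000100110
Gen 2 (rule 218): 0001001011111
Gen 3 (rule 154): 0010110011110
Gen 4 (rule 218): 0100111111111
Gen 5 (rule 154): 1011111111110
Gen 6 (rule 218): 0011111111111
Gen 7 (rule 154): 0111111111110
Gen 8 (rule 218): 1111111111111
Gen 9 (rule 154): 1111111111110
Gen 10 (rule 218): 1111111111111
Gen 11 (rule 154): 1111111111110
Gen 12 (rule 218): 1111111111111
Gen 13 (rule 154): 1111111111110
Gen 14 (rule 218): 1111111111111

Answer: 8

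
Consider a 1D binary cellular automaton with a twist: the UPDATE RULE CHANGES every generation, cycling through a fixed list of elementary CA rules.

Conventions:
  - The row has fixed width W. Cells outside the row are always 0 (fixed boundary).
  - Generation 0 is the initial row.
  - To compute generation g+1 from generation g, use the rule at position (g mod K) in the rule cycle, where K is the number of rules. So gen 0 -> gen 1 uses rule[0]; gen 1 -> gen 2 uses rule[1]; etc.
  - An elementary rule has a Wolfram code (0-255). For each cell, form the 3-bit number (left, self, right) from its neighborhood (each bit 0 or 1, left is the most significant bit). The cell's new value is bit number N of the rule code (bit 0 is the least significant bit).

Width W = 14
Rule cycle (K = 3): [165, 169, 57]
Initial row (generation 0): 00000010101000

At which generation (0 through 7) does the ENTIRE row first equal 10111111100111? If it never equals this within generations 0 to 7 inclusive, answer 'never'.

Answer: 7

Derivation:
Gen 0: 00000010101000
Gen 1 (rule 165): 11111011111011
Gen 2 (rule 169): 11110111110110
Gen 3 (rule 57): 10001100001101
Gen 4 (rule 165): 10100001100011
Gen 5 (rule 169): 01001101001010
Gen 6 (rule 57): 00101010100101
Gen 7 (rule 165): 10111111100111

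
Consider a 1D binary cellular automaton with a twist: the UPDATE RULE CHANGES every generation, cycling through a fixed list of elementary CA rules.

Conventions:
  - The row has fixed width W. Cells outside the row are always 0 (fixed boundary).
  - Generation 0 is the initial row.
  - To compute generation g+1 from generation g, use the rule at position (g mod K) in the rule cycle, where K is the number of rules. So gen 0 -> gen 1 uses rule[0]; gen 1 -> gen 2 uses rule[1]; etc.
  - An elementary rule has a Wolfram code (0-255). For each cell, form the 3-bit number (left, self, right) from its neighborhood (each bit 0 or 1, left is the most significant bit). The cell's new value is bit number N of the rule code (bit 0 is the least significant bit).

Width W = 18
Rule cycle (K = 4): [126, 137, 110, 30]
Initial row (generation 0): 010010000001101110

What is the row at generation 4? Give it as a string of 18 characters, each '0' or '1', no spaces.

Answer: 110110100001110101

Derivation:
Gen 0: 010010000001101110
Gen 1 (rule 126): 111111000011111011
Gen 2 (rule 137): 111110011011110010
Gen 3 (rule 110): 100010111110010110
Gen 4 (rule 30): 110110100001110101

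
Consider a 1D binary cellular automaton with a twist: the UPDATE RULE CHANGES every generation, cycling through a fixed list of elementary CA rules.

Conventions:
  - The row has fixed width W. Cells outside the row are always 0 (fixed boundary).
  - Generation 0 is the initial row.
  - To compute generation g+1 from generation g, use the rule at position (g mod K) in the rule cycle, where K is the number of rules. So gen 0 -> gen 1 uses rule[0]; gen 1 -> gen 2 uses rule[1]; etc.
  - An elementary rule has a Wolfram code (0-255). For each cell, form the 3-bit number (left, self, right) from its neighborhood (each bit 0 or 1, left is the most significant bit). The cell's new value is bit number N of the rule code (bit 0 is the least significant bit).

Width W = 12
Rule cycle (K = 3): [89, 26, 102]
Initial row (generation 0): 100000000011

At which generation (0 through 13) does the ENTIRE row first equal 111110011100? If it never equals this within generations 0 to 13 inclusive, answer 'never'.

Gen 0: 100000000011
Gen 1 (rule 89): 011111111011
Gen 2 (rule 26): 110000000010
Gen 3 (rule 102): 010000000110
Gen 4 (rule 89): 001111110111
Gen 5 (rule 26): 011000000100
Gen 6 (rule 102): 101000001100
Gen 7 (rule 89): 000111101111
Gen 8 (rule 26): 001100001000
Gen 9 (rule 102): 010100011000
Gen 10 (rule 89): 000011011111
Gen 11 (rule 26): 000110010000
Gen 12 (rule 102): 001010110000
Gen 13 (rule 89): 100000111111

Answer: never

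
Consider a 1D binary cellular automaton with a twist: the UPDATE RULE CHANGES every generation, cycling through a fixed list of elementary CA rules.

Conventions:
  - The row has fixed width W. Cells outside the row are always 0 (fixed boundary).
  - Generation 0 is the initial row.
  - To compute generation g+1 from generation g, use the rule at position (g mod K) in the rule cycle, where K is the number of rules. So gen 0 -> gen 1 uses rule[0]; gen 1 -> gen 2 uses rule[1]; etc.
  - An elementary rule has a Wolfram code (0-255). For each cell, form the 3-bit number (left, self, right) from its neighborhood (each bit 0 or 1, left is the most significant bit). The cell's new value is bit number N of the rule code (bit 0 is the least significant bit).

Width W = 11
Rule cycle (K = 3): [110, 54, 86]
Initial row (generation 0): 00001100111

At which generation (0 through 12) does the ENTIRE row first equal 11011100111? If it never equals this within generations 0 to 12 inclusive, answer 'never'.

Answer: 4

Derivation:
Gen 0: 00001100111
Gen 1 (rule 110): 00011101101
Gen 2 (rule 54): 00100010011
Gen 3 (rule 86): 01110111101
Gen 4 (rule 110): 11011100111
Gen 5 (rule 54): 00100011000
Gen 6 (rule 86): 01110101100
Gen 7 (rule 110): 11011111100
Gen 8 (rule 54): 00100000010
Gen 9 (rule 86): 01110000111
Gen 10 (rule 110): 11010001101
Gen 11 (rule 54): 00111010011
Gen 12 (rule 86): 01001011101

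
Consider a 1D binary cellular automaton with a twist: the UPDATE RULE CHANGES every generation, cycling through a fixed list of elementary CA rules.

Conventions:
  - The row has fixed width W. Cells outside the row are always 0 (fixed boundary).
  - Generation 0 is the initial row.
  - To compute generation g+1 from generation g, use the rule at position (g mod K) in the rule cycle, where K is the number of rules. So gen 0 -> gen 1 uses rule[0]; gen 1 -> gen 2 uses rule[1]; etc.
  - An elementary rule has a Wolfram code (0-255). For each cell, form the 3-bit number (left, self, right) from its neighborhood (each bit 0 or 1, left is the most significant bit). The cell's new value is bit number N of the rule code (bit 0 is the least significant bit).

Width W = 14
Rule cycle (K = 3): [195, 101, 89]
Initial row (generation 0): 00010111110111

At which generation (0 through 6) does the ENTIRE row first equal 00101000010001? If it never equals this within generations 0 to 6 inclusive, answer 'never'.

Gen 0: 00010111110111
Gen 1 (rule 195): 11100011110011
Gen 2 (rule 101): 00101000010001
Gen 3 (rule 89): 10000111001100
Gen 4 (rule 195): 00111011010101
Gen 5 (rule 101): 10001101111111
Gen 6 (rule 89): 01101101000001

Answer: 2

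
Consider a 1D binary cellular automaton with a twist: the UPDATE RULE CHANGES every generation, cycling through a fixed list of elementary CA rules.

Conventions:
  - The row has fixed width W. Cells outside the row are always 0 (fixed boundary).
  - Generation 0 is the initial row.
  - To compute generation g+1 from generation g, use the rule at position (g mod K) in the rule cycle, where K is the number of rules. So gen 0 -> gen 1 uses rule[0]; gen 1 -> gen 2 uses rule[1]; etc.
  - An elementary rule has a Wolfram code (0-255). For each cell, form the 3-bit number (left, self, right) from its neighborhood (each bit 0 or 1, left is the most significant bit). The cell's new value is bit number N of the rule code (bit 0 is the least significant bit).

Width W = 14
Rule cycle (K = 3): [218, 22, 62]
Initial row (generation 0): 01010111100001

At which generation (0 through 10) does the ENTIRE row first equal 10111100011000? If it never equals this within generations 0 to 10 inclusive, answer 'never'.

Gen 0: 01010111100001
Gen 1 (rule 218): 10000111110010
Gen 2 (rule 22): 11001000001111
Gen 3 (rule 62): 10111100011000
Gen 4 (rule 218): 00111110111100
Gen 5 (rule 22): 01000000000010
Gen 6 (rule 62): 11100000000111
Gen 7 (rule 218): 11110000001111
Gen 8 (rule 22): 00001000010000
Gen 9 (rule 62): 00011100111000
Gen 10 (rule 218): 00111111111100

Answer: 3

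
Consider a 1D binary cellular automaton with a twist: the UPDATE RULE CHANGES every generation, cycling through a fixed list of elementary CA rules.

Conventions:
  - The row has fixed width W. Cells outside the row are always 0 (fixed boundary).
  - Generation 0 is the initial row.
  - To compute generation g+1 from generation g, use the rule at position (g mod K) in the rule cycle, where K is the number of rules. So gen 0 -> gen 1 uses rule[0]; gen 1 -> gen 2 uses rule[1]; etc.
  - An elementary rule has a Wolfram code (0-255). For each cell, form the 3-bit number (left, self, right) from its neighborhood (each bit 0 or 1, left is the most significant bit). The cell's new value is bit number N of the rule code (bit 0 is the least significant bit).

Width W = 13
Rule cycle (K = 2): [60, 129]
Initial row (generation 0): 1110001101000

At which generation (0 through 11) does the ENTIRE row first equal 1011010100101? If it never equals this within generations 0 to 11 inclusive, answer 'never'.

Answer: never

Derivation:
Gen 0: 1110001101000
Gen 1 (rule 60): 1001001011100
Gen 2 (rule 129): 0000000001001
Gen 3 (rule 60): 0000000001101
Gen 4 (rule 129): 1111111100000
Gen 5 (rule 60): 1000000010000
Gen 6 (rule 129): 0011111000111
Gen 7 (rule 60): 0010000100100
Gen 8 (rule 129): 1000110000001
Gen 9 (rule 60): 1100101000001
Gen 10 (rule 129): 0000000011100
Gen 11 (rule 60): 0000000010010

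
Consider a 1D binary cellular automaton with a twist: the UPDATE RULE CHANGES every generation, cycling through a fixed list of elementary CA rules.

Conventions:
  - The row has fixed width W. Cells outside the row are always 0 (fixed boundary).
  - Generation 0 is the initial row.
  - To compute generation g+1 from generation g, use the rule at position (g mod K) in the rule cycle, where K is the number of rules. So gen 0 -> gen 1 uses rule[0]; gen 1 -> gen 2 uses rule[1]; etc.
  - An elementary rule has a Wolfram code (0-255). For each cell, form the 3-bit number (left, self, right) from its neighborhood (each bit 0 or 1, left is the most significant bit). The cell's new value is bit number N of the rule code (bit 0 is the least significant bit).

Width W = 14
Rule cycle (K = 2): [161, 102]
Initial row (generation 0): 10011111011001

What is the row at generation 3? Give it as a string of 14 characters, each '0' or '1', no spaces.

Gen 0: 10011111011001
Gen 1 (rule 161): 00001110100000
Gen 2 (rule 102): 00010011100000
Gen 3 (rule 161): 11000001001111

Answer: 11000001001111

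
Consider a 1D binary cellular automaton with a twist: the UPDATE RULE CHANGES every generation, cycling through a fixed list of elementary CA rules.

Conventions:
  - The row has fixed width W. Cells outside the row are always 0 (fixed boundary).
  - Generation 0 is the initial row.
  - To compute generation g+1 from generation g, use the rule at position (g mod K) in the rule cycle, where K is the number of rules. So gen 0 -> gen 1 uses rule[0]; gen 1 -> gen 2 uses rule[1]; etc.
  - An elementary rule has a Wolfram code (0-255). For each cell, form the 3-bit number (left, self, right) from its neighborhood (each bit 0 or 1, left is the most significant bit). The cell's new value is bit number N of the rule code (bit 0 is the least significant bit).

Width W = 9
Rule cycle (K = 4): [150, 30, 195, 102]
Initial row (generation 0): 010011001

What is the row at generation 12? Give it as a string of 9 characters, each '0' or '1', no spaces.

Answer: 111001111

Derivation:
Gen 0: 010011001
Gen 1 (rule 150): 111100111
Gen 2 (rule 30): 100011100
Gen 3 (rule 195): 001101101
Gen 4 (rule 102): 010110111
Gen 5 (rule 150): 110000010
Gen 6 (rule 30): 101000111
Gen 7 (rule 195): 000011011
Gen 8 (rule 102): 000101101
Gen 9 (rule 150): 001100001
Gen 10 (rule 30): 011010011
Gen 11 (rule 195): 101000101
Gen 12 (rule 102): 111001111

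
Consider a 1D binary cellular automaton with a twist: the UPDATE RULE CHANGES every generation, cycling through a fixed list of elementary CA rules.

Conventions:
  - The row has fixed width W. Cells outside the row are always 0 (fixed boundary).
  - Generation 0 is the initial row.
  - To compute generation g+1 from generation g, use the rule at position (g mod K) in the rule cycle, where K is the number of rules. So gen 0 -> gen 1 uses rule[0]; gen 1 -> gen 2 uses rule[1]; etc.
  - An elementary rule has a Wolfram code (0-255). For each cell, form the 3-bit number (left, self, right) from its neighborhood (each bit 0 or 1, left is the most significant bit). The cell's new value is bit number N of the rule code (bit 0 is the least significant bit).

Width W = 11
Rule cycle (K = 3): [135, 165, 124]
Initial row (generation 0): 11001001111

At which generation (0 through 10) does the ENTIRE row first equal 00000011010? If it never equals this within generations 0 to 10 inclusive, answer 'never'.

Gen 0: 11001001111
Gen 1 (rule 135): 00011010110
Gen 2 (rule 165): 11000111000
Gen 3 (rule 124): 11100101100
Gen 4 (rule 135): 01001100001
Gen 5 (rule 165): 01000001101
Gen 6 (rule 124): 01100001111
Gen 7 (rule 135): 10001110110
Gen 8 (rule 165): 10100101000
Gen 9 (rule 124): 11110111100
Gen 10 (rule 135): 01100011001

Answer: never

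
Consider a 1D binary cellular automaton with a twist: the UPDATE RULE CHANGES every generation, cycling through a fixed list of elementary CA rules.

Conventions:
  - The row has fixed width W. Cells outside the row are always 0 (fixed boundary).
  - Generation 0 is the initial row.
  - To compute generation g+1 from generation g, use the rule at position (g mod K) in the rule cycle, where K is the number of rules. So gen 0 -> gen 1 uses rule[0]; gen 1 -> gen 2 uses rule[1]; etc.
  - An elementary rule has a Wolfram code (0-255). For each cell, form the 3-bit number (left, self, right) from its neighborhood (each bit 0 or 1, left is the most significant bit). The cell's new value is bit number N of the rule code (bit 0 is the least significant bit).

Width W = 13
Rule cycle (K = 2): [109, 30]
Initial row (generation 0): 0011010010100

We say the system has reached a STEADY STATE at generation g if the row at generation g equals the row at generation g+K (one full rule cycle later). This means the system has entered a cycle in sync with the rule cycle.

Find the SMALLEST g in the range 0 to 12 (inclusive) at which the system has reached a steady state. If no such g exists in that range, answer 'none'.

Answer: none

Derivation:
Gen 0: 0011010010100
Gen 1 (rule 109): 1011110011101
Gen 2 (rule 30): 1010001110001
Gen 3 (rule 109): 1110101010101
Gen 4 (rule 30): 1000101010101
Gen 5 (rule 109): 1010111111111
Gen 6 (rule 30): 1010100000000
Gen 7 (rule 109): 1111101111111
Gen 8 (rule 30): 1000001000000
Gen 9 (rule 109): 1011101011111
Gen 10 (rule 30): 1010001010000
Gen 11 (rule 109): 1110101110111
Gen 12 (rule 30): 1000101000100
Gen 13 (rule 109): 1010111010101
Gen 14 (rule 30): 1010100010101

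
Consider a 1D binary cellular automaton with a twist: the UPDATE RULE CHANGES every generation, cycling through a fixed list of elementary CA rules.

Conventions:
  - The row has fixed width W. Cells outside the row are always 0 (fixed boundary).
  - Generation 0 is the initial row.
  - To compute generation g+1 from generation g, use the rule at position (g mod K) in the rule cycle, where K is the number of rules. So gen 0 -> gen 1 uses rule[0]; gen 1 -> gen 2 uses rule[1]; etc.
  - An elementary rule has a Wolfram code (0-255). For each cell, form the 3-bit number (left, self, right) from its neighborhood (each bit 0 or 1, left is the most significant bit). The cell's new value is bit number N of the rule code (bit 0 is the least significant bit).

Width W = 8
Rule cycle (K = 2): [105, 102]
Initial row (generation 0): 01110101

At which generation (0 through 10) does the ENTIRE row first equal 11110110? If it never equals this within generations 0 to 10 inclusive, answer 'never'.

Answer: never

Derivation:
Gen 0: 01110101
Gen 1 (rule 105): 01011010
Gen 2 (rule 102): 11101110
Gen 3 (rule 105): 10111010
Gen 4 (rule 102): 11001110
Gen 5 (rule 105): 11001010
Gen 6 (rule 102): 01011110
Gen 7 (rule 105): 00110010
Gen 8 (rule 102): 01010110
Gen 9 (rule 105): 00101110
Gen 10 (rule 102): 01110010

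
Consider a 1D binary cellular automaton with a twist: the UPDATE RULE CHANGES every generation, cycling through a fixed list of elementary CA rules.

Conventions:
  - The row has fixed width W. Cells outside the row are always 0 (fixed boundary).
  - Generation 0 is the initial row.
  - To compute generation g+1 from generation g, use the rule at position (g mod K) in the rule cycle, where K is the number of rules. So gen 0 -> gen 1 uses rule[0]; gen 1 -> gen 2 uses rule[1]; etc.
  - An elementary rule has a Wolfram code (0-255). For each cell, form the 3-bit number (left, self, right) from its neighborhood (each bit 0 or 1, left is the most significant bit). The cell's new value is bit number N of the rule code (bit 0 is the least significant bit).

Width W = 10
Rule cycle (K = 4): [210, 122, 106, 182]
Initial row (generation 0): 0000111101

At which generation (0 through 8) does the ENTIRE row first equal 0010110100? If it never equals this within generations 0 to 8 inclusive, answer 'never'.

Answer: never

Derivation:
Gen 0: 0000111101
Gen 1 (rule 210): 0001011100
Gen 2 (rule 122): 0010110110
Gen 3 (rule 106): 0101111110
Gen 4 (rule 182): 1110111101
Gen 5 (rule 210): 0110011100
Gen 6 (rule 122): 1111110110
Gen 7 (rule 106): 1000011110
Gen 8 (rule 182): 1100101101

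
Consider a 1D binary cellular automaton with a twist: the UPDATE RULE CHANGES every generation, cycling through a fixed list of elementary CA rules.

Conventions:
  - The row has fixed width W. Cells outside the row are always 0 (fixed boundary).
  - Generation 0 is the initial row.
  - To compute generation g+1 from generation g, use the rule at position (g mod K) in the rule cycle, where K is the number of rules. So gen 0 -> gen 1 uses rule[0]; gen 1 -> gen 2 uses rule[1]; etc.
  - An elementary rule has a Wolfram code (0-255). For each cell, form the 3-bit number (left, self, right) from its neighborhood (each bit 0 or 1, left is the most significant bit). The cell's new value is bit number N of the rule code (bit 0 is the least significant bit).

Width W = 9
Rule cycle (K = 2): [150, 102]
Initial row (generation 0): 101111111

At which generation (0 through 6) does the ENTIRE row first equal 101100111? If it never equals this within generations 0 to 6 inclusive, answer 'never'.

Answer: 3

Derivation:
Gen 0: 101111111
Gen 1 (rule 150): 100111110
Gen 2 (rule 102): 101000010
Gen 3 (rule 150): 101100111
Gen 4 (rule 102): 110101001
Gen 5 (rule 150): 000101111
Gen 6 (rule 102): 001110001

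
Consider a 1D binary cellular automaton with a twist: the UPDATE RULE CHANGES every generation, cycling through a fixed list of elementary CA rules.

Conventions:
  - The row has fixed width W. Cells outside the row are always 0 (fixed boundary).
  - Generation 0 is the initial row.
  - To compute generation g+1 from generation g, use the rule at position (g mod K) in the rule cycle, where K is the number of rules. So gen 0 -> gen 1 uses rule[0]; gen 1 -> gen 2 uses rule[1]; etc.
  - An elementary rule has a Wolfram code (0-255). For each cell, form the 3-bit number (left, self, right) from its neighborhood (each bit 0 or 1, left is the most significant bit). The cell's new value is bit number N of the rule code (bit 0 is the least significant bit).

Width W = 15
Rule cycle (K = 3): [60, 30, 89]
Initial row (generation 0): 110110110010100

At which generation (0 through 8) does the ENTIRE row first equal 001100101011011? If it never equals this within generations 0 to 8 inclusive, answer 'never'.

Gen 0: 110110110010100
Gen 1 (rule 60): 101101101011110
Gen 2 (rule 30): 101001001010001
Gen 3 (rule 89): 000100100001100
Gen 4 (rule 60): 000110110001010
Gen 5 (rule 30): 001100101011011
Gen 6 (rule 89): 101110000011011
Gen 7 (rule 60): 111001000010110
Gen 8 (rule 30): 100111100110101

Answer: 5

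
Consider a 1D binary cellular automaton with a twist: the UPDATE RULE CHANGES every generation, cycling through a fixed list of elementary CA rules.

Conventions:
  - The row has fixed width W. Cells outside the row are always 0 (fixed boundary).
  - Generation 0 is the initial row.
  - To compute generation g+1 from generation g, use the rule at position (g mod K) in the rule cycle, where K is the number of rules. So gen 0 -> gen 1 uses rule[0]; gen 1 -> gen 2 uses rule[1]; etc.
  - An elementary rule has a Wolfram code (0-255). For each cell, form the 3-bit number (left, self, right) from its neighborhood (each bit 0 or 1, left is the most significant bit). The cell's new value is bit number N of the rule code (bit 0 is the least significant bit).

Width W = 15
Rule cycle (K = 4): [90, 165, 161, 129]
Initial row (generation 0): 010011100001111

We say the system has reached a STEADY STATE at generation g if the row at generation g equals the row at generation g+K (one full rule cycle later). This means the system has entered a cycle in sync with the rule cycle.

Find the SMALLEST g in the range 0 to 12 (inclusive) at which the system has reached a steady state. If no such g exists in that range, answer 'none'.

Answer: none

Derivation:
Gen 0: 010011100001111
Gen 1 (rule 90): 101110110011001
Gen 2 (rule 165): 110101000000001
Gen 3 (rule 161): 001010011111100
Gen 4 (rule 129): 100000001111001
Gen 5 (rule 90): 010000011001110
Gen 6 (rule 165): 010111000000100
Gen 7 (rule 161): 001010011110001
Gen 8 (rule 129): 100000001100100
Gen 9 (rule 90): 010000011111010
Gen 10 (rule 165): 010111001110110
Gen 11 (rule 161): 001010000101000
Gen 12 (rule 129): 100000110000011
Gen 13 (rule 90): 010001111000111
Gen 14 (rule 165): 010100110010010
Gen 15 (rule 161): 001000000000000
Gen 16 (rule 129): 100011111111111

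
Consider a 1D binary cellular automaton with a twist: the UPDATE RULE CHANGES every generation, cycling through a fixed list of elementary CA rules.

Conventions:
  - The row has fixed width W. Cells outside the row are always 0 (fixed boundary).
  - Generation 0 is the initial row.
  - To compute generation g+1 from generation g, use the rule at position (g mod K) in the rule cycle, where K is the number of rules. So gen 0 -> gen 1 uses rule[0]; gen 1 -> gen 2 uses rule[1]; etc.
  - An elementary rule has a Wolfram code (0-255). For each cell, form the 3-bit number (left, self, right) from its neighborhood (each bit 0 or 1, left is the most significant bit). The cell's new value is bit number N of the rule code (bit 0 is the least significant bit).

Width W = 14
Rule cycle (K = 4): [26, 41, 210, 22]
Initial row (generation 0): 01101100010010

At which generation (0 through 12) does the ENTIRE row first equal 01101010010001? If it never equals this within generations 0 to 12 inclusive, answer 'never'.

Gen 0: 01101100010010
Gen 1 (rule 26): 11001010101101
Gen 2 (rule 41): 10000101011010
Gen 3 (rule 210): 01001000001001
Gen 4 (rule 22): 11111100011111
Gen 5 (rule 26): 10000010110000
Gen 6 (rule 41): 00111001100111
Gen 7 (rule 210): 01011110111011
Gen 8 (rule 22): 11000000000000
Gen 9 (rule 26): 10100000000000
Gen 10 (rule 41): 01001111111111
Gen 11 (rule 210): 10110111111111
Gen 12 (rule 22): 10000000000000

Answer: never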